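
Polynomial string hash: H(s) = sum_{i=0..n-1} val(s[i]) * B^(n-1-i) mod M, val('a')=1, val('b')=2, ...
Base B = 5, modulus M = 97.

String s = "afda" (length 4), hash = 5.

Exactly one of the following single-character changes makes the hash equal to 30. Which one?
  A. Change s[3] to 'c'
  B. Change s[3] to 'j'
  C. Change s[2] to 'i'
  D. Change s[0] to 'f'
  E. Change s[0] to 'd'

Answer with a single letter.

Option A: s[3]='a'->'c', delta=(3-1)*5^0 mod 97 = 2, hash=5+2 mod 97 = 7
Option B: s[3]='a'->'j', delta=(10-1)*5^0 mod 97 = 9, hash=5+9 mod 97 = 14
Option C: s[2]='d'->'i', delta=(9-4)*5^1 mod 97 = 25, hash=5+25 mod 97 = 30 <-- target
Option D: s[0]='a'->'f', delta=(6-1)*5^3 mod 97 = 43, hash=5+43 mod 97 = 48
Option E: s[0]='a'->'d', delta=(4-1)*5^3 mod 97 = 84, hash=5+84 mod 97 = 89

Answer: C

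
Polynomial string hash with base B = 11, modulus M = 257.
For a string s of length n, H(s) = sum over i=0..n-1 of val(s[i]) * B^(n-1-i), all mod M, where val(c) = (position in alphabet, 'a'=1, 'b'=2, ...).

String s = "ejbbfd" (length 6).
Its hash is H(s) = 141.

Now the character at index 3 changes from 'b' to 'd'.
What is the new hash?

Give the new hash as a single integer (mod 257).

val('b') = 2, val('d') = 4
Position k = 3, exponent = n-1-k = 2
B^2 mod M = 11^2 mod 257 = 121
Delta = (4 - 2) * 121 mod 257 = 242
New hash = (141 + 242) mod 257 = 126

Answer: 126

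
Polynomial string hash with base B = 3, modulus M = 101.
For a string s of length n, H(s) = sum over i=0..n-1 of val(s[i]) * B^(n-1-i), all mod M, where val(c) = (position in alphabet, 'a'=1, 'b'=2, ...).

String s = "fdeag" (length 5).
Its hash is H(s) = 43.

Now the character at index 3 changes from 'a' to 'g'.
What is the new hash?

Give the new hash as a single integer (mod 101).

val('a') = 1, val('g') = 7
Position k = 3, exponent = n-1-k = 1
B^1 mod M = 3^1 mod 101 = 3
Delta = (7 - 1) * 3 mod 101 = 18
New hash = (43 + 18) mod 101 = 61

Answer: 61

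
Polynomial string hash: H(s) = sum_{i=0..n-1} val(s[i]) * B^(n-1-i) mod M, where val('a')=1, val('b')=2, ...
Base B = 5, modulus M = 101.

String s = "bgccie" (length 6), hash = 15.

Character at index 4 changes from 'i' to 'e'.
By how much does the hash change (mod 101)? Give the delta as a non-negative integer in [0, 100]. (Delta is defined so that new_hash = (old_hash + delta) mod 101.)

Delta formula: (val(new) - val(old)) * B^(n-1-k) mod M
  val('e') - val('i') = 5 - 9 = -4
  B^(n-1-k) = 5^1 mod 101 = 5
  Delta = -4 * 5 mod 101 = 81

Answer: 81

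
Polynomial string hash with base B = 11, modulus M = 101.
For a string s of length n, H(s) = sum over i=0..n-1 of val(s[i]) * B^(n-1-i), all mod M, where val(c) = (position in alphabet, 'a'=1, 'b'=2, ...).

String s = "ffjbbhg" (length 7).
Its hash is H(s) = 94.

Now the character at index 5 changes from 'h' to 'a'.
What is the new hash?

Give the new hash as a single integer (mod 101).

Answer: 17

Derivation:
val('h') = 8, val('a') = 1
Position k = 5, exponent = n-1-k = 1
B^1 mod M = 11^1 mod 101 = 11
Delta = (1 - 8) * 11 mod 101 = 24
New hash = (94 + 24) mod 101 = 17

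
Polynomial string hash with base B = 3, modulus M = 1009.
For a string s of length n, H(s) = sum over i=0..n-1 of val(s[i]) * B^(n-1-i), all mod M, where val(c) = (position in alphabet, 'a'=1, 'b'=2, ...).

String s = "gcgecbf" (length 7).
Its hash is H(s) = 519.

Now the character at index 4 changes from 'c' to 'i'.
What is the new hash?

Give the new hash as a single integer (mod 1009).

Answer: 573

Derivation:
val('c') = 3, val('i') = 9
Position k = 4, exponent = n-1-k = 2
B^2 mod M = 3^2 mod 1009 = 9
Delta = (9 - 3) * 9 mod 1009 = 54
New hash = (519 + 54) mod 1009 = 573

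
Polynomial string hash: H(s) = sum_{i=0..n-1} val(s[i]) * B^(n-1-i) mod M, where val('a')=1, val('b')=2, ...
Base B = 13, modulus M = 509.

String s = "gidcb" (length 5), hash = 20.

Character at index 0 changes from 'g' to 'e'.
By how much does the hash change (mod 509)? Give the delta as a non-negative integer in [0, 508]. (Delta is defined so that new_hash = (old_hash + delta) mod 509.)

Delta formula: (val(new) - val(old)) * B^(n-1-k) mod M
  val('e') - val('g') = 5 - 7 = -2
  B^(n-1-k) = 13^4 mod 509 = 57
  Delta = -2 * 57 mod 509 = 395

Answer: 395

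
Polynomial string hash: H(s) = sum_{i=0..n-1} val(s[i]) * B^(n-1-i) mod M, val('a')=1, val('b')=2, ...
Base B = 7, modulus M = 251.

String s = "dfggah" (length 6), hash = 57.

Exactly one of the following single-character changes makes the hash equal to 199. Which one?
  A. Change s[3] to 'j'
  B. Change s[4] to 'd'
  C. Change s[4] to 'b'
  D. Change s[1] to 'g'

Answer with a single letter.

Answer: D

Derivation:
Option A: s[3]='g'->'j', delta=(10-7)*7^2 mod 251 = 147, hash=57+147 mod 251 = 204
Option B: s[4]='a'->'d', delta=(4-1)*7^1 mod 251 = 21, hash=57+21 mod 251 = 78
Option C: s[4]='a'->'b', delta=(2-1)*7^1 mod 251 = 7, hash=57+7 mod 251 = 64
Option D: s[1]='f'->'g', delta=(7-6)*7^4 mod 251 = 142, hash=57+142 mod 251 = 199 <-- target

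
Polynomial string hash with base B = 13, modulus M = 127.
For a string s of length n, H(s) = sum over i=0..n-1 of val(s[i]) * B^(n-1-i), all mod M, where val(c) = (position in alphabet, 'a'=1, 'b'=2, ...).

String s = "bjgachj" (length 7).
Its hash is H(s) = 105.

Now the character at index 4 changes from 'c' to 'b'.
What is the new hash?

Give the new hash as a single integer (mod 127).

val('c') = 3, val('b') = 2
Position k = 4, exponent = n-1-k = 2
B^2 mod M = 13^2 mod 127 = 42
Delta = (2 - 3) * 42 mod 127 = 85
New hash = (105 + 85) mod 127 = 63

Answer: 63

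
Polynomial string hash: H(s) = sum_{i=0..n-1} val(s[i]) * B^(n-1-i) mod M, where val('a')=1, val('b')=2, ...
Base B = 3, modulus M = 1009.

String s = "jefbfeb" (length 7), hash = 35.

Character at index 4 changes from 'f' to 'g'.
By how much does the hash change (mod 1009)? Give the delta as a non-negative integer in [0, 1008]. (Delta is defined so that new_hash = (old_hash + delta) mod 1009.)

Answer: 9

Derivation:
Delta formula: (val(new) - val(old)) * B^(n-1-k) mod M
  val('g') - val('f') = 7 - 6 = 1
  B^(n-1-k) = 3^2 mod 1009 = 9
  Delta = 1 * 9 mod 1009 = 9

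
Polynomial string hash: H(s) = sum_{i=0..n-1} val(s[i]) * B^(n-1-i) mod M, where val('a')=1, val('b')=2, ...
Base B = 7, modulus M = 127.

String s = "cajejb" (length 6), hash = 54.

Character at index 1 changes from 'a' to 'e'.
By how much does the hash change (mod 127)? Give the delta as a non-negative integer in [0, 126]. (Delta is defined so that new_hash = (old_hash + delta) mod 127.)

Answer: 79

Derivation:
Delta formula: (val(new) - val(old)) * B^(n-1-k) mod M
  val('e') - val('a') = 5 - 1 = 4
  B^(n-1-k) = 7^4 mod 127 = 115
  Delta = 4 * 115 mod 127 = 79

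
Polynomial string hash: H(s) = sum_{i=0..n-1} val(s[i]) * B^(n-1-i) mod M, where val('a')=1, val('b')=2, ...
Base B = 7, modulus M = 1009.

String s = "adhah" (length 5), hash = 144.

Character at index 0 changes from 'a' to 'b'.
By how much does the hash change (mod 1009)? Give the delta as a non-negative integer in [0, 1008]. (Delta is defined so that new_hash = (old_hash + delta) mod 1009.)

Answer: 383

Derivation:
Delta formula: (val(new) - val(old)) * B^(n-1-k) mod M
  val('b') - val('a') = 2 - 1 = 1
  B^(n-1-k) = 7^4 mod 1009 = 383
  Delta = 1 * 383 mod 1009 = 383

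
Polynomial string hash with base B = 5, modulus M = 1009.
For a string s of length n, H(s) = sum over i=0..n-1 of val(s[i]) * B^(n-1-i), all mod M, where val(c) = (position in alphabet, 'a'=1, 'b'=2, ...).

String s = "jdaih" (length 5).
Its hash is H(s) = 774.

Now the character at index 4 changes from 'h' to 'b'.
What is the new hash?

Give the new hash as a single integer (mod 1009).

val('h') = 8, val('b') = 2
Position k = 4, exponent = n-1-k = 0
B^0 mod M = 5^0 mod 1009 = 1
Delta = (2 - 8) * 1 mod 1009 = 1003
New hash = (774 + 1003) mod 1009 = 768

Answer: 768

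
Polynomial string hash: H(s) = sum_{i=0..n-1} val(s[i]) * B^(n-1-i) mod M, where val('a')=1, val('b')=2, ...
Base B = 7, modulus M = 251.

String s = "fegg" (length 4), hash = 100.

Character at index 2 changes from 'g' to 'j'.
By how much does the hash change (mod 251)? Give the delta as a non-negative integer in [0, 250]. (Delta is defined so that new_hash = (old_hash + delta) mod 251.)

Delta formula: (val(new) - val(old)) * B^(n-1-k) mod M
  val('j') - val('g') = 10 - 7 = 3
  B^(n-1-k) = 7^1 mod 251 = 7
  Delta = 3 * 7 mod 251 = 21

Answer: 21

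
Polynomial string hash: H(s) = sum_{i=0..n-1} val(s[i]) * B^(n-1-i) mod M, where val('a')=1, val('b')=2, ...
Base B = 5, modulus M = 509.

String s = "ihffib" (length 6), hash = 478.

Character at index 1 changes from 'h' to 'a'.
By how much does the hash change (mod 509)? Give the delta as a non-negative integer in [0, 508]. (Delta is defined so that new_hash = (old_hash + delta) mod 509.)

Answer: 206

Derivation:
Delta formula: (val(new) - val(old)) * B^(n-1-k) mod M
  val('a') - val('h') = 1 - 8 = -7
  B^(n-1-k) = 5^4 mod 509 = 116
  Delta = -7 * 116 mod 509 = 206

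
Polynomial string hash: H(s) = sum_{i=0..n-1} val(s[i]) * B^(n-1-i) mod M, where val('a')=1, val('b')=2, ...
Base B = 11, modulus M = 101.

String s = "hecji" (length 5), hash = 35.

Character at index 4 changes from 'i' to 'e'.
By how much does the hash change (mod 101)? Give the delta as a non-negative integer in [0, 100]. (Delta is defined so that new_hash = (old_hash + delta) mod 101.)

Answer: 97

Derivation:
Delta formula: (val(new) - val(old)) * B^(n-1-k) mod M
  val('e') - val('i') = 5 - 9 = -4
  B^(n-1-k) = 11^0 mod 101 = 1
  Delta = -4 * 1 mod 101 = 97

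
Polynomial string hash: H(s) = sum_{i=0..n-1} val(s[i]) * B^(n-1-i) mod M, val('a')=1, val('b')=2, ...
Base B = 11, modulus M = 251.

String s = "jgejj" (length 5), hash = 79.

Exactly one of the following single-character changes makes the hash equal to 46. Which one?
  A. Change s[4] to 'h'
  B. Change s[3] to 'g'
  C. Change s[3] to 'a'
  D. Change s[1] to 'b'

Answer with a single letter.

Option A: s[4]='j'->'h', delta=(8-10)*11^0 mod 251 = 249, hash=79+249 mod 251 = 77
Option B: s[3]='j'->'g', delta=(7-10)*11^1 mod 251 = 218, hash=79+218 mod 251 = 46 <-- target
Option C: s[3]='j'->'a', delta=(1-10)*11^1 mod 251 = 152, hash=79+152 mod 251 = 231
Option D: s[1]='g'->'b', delta=(2-7)*11^3 mod 251 = 122, hash=79+122 mod 251 = 201

Answer: B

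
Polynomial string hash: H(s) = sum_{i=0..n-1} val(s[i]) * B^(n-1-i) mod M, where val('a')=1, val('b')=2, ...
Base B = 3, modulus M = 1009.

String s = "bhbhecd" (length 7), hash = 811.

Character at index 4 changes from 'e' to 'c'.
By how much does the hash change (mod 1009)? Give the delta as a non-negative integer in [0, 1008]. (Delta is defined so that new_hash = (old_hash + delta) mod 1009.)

Delta formula: (val(new) - val(old)) * B^(n-1-k) mod M
  val('c') - val('e') = 3 - 5 = -2
  B^(n-1-k) = 3^2 mod 1009 = 9
  Delta = -2 * 9 mod 1009 = 991

Answer: 991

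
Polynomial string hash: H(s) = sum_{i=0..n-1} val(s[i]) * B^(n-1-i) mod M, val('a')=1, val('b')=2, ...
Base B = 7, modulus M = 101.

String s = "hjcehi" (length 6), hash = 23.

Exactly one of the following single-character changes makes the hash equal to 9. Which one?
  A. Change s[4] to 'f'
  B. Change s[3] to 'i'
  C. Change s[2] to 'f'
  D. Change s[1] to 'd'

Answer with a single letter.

Answer: A

Derivation:
Option A: s[4]='h'->'f', delta=(6-8)*7^1 mod 101 = 87, hash=23+87 mod 101 = 9 <-- target
Option B: s[3]='e'->'i', delta=(9-5)*7^2 mod 101 = 95, hash=23+95 mod 101 = 17
Option C: s[2]='c'->'f', delta=(6-3)*7^3 mod 101 = 19, hash=23+19 mod 101 = 42
Option D: s[1]='j'->'d', delta=(4-10)*7^4 mod 101 = 37, hash=23+37 mod 101 = 60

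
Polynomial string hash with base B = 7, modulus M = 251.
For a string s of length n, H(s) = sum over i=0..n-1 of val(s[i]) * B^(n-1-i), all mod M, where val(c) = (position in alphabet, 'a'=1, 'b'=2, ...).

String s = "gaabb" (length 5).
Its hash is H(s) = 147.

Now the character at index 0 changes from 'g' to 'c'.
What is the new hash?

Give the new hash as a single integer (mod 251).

Answer: 81

Derivation:
val('g') = 7, val('c') = 3
Position k = 0, exponent = n-1-k = 4
B^4 mod M = 7^4 mod 251 = 142
Delta = (3 - 7) * 142 mod 251 = 185
New hash = (147 + 185) mod 251 = 81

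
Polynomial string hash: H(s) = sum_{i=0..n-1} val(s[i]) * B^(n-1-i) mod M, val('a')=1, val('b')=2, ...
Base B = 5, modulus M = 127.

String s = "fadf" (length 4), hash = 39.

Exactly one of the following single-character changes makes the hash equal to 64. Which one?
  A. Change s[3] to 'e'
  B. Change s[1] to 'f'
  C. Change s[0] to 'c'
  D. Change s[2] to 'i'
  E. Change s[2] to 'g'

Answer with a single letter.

Answer: D

Derivation:
Option A: s[3]='f'->'e', delta=(5-6)*5^0 mod 127 = 126, hash=39+126 mod 127 = 38
Option B: s[1]='a'->'f', delta=(6-1)*5^2 mod 127 = 125, hash=39+125 mod 127 = 37
Option C: s[0]='f'->'c', delta=(3-6)*5^3 mod 127 = 6, hash=39+6 mod 127 = 45
Option D: s[2]='d'->'i', delta=(9-4)*5^1 mod 127 = 25, hash=39+25 mod 127 = 64 <-- target
Option E: s[2]='d'->'g', delta=(7-4)*5^1 mod 127 = 15, hash=39+15 mod 127 = 54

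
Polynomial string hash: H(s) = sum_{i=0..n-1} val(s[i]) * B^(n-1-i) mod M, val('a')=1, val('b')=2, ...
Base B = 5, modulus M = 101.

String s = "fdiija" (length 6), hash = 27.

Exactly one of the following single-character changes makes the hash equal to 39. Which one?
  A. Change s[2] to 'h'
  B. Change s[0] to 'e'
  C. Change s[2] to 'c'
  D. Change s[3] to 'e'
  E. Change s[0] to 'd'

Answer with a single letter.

Answer: E

Derivation:
Option A: s[2]='i'->'h', delta=(8-9)*5^3 mod 101 = 77, hash=27+77 mod 101 = 3
Option B: s[0]='f'->'e', delta=(5-6)*5^5 mod 101 = 6, hash=27+6 mod 101 = 33
Option C: s[2]='i'->'c', delta=(3-9)*5^3 mod 101 = 58, hash=27+58 mod 101 = 85
Option D: s[3]='i'->'e', delta=(5-9)*5^2 mod 101 = 1, hash=27+1 mod 101 = 28
Option E: s[0]='f'->'d', delta=(4-6)*5^5 mod 101 = 12, hash=27+12 mod 101 = 39 <-- target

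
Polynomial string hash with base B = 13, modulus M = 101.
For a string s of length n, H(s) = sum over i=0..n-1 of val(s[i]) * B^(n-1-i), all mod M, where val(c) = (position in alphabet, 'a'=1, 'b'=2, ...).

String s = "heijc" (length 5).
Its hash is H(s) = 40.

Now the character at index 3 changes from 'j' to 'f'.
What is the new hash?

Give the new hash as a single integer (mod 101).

Answer: 89

Derivation:
val('j') = 10, val('f') = 6
Position k = 3, exponent = n-1-k = 1
B^1 mod M = 13^1 mod 101 = 13
Delta = (6 - 10) * 13 mod 101 = 49
New hash = (40 + 49) mod 101 = 89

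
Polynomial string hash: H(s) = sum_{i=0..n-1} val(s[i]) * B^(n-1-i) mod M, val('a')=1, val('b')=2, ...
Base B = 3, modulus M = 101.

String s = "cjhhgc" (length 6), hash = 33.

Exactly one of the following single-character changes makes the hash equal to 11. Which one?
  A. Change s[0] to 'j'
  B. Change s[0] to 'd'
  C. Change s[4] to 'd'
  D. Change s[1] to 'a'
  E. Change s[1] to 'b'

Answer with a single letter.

Answer: D

Derivation:
Option A: s[0]='c'->'j', delta=(10-3)*3^5 mod 101 = 85, hash=33+85 mod 101 = 17
Option B: s[0]='c'->'d', delta=(4-3)*3^5 mod 101 = 41, hash=33+41 mod 101 = 74
Option C: s[4]='g'->'d', delta=(4-7)*3^1 mod 101 = 92, hash=33+92 mod 101 = 24
Option D: s[1]='j'->'a', delta=(1-10)*3^4 mod 101 = 79, hash=33+79 mod 101 = 11 <-- target
Option E: s[1]='j'->'b', delta=(2-10)*3^4 mod 101 = 59, hash=33+59 mod 101 = 92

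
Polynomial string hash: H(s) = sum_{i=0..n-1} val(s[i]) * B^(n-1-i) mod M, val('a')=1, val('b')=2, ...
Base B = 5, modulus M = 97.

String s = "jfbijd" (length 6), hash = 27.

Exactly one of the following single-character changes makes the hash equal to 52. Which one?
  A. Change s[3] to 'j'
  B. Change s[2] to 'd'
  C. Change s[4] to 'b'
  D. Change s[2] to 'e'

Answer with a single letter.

Option A: s[3]='i'->'j', delta=(10-9)*5^2 mod 97 = 25, hash=27+25 mod 97 = 52 <-- target
Option B: s[2]='b'->'d', delta=(4-2)*5^3 mod 97 = 56, hash=27+56 mod 97 = 83
Option C: s[4]='j'->'b', delta=(2-10)*5^1 mod 97 = 57, hash=27+57 mod 97 = 84
Option D: s[2]='b'->'e', delta=(5-2)*5^3 mod 97 = 84, hash=27+84 mod 97 = 14

Answer: A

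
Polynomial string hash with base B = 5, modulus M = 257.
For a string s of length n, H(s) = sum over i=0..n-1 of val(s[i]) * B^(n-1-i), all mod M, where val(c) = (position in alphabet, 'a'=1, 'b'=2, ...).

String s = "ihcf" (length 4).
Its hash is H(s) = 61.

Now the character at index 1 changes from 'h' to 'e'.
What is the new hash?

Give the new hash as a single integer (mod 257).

Answer: 243

Derivation:
val('h') = 8, val('e') = 5
Position k = 1, exponent = n-1-k = 2
B^2 mod M = 5^2 mod 257 = 25
Delta = (5 - 8) * 25 mod 257 = 182
New hash = (61 + 182) mod 257 = 243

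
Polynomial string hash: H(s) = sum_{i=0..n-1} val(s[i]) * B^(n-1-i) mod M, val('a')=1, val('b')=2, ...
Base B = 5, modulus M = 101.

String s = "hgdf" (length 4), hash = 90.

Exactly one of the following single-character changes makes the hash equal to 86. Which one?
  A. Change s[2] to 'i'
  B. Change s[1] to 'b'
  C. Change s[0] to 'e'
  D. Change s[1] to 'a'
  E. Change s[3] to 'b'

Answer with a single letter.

Option A: s[2]='d'->'i', delta=(9-4)*5^1 mod 101 = 25, hash=90+25 mod 101 = 14
Option B: s[1]='g'->'b', delta=(2-7)*5^2 mod 101 = 77, hash=90+77 mod 101 = 66
Option C: s[0]='h'->'e', delta=(5-8)*5^3 mod 101 = 29, hash=90+29 mod 101 = 18
Option D: s[1]='g'->'a', delta=(1-7)*5^2 mod 101 = 52, hash=90+52 mod 101 = 41
Option E: s[3]='f'->'b', delta=(2-6)*5^0 mod 101 = 97, hash=90+97 mod 101 = 86 <-- target

Answer: E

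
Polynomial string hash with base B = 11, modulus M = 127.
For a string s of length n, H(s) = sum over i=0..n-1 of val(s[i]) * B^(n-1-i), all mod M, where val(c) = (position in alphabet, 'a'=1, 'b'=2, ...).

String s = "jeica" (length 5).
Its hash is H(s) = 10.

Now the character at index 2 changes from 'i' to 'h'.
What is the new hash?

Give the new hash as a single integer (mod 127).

Answer: 16

Derivation:
val('i') = 9, val('h') = 8
Position k = 2, exponent = n-1-k = 2
B^2 mod M = 11^2 mod 127 = 121
Delta = (8 - 9) * 121 mod 127 = 6
New hash = (10 + 6) mod 127 = 16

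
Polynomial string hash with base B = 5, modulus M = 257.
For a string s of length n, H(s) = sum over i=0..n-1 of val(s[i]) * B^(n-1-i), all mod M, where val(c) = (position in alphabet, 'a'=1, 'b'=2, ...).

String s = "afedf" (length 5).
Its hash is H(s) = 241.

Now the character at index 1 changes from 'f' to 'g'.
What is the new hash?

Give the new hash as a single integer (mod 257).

Answer: 109

Derivation:
val('f') = 6, val('g') = 7
Position k = 1, exponent = n-1-k = 3
B^3 mod M = 5^3 mod 257 = 125
Delta = (7 - 6) * 125 mod 257 = 125
New hash = (241 + 125) mod 257 = 109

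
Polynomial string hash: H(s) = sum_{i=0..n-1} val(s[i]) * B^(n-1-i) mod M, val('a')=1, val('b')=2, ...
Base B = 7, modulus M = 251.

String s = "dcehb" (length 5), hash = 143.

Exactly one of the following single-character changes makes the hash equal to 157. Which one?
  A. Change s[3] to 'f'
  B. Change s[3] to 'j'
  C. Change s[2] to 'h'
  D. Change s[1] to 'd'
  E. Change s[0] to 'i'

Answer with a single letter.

Answer: B

Derivation:
Option A: s[3]='h'->'f', delta=(6-8)*7^1 mod 251 = 237, hash=143+237 mod 251 = 129
Option B: s[3]='h'->'j', delta=(10-8)*7^1 mod 251 = 14, hash=143+14 mod 251 = 157 <-- target
Option C: s[2]='e'->'h', delta=(8-5)*7^2 mod 251 = 147, hash=143+147 mod 251 = 39
Option D: s[1]='c'->'d', delta=(4-3)*7^3 mod 251 = 92, hash=143+92 mod 251 = 235
Option E: s[0]='d'->'i', delta=(9-4)*7^4 mod 251 = 208, hash=143+208 mod 251 = 100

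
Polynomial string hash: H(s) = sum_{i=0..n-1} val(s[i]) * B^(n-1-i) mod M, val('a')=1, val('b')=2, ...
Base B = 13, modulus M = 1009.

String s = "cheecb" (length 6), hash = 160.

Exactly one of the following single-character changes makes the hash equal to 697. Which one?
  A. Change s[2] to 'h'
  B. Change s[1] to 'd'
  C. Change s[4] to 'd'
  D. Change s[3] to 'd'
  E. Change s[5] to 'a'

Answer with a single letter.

Option A: s[2]='e'->'h', delta=(8-5)*13^3 mod 1009 = 537, hash=160+537 mod 1009 = 697 <-- target
Option B: s[1]='h'->'d', delta=(4-8)*13^4 mod 1009 = 782, hash=160+782 mod 1009 = 942
Option C: s[4]='c'->'d', delta=(4-3)*13^1 mod 1009 = 13, hash=160+13 mod 1009 = 173
Option D: s[3]='e'->'d', delta=(4-5)*13^2 mod 1009 = 840, hash=160+840 mod 1009 = 1000
Option E: s[5]='b'->'a', delta=(1-2)*13^0 mod 1009 = 1008, hash=160+1008 mod 1009 = 159

Answer: A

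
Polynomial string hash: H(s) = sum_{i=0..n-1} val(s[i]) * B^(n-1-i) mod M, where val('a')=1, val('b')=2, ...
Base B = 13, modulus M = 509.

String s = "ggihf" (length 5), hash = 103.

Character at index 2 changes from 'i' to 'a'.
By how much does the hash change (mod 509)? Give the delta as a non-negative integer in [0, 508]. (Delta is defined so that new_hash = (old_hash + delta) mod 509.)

Delta formula: (val(new) - val(old)) * B^(n-1-k) mod M
  val('a') - val('i') = 1 - 9 = -8
  B^(n-1-k) = 13^2 mod 509 = 169
  Delta = -8 * 169 mod 509 = 175

Answer: 175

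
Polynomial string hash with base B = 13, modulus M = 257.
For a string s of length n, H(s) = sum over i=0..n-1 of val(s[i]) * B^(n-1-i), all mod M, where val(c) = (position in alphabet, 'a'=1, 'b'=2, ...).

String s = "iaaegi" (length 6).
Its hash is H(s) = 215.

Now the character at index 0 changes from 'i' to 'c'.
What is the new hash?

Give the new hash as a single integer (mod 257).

Answer: 133

Derivation:
val('i') = 9, val('c') = 3
Position k = 0, exponent = n-1-k = 5
B^5 mod M = 13^5 mod 257 = 185
Delta = (3 - 9) * 185 mod 257 = 175
New hash = (215 + 175) mod 257 = 133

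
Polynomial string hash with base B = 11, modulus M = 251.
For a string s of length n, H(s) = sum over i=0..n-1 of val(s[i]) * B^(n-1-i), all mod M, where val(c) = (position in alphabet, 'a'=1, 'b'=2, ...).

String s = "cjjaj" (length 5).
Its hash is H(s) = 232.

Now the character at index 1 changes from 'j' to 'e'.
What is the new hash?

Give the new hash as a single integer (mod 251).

val('j') = 10, val('e') = 5
Position k = 1, exponent = n-1-k = 3
B^3 mod M = 11^3 mod 251 = 76
Delta = (5 - 10) * 76 mod 251 = 122
New hash = (232 + 122) mod 251 = 103

Answer: 103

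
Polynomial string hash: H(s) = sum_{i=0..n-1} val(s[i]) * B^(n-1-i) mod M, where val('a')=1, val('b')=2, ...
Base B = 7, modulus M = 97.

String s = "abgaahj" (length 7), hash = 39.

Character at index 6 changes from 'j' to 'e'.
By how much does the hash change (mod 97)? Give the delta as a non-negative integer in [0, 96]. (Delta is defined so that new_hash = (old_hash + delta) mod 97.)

Answer: 92

Derivation:
Delta formula: (val(new) - val(old)) * B^(n-1-k) mod M
  val('e') - val('j') = 5 - 10 = -5
  B^(n-1-k) = 7^0 mod 97 = 1
  Delta = -5 * 1 mod 97 = 92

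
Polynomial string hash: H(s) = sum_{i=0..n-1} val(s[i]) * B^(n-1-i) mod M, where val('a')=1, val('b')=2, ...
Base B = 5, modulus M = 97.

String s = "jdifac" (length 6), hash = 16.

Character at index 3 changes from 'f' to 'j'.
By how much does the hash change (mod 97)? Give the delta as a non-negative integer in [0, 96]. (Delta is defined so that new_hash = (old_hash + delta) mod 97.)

Delta formula: (val(new) - val(old)) * B^(n-1-k) mod M
  val('j') - val('f') = 10 - 6 = 4
  B^(n-1-k) = 5^2 mod 97 = 25
  Delta = 4 * 25 mod 97 = 3

Answer: 3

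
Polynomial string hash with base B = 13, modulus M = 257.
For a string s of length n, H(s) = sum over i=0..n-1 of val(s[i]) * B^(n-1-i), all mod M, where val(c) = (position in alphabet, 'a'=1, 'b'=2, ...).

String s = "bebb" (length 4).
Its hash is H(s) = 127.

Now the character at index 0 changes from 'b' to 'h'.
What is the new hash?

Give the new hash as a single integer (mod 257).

val('b') = 2, val('h') = 8
Position k = 0, exponent = n-1-k = 3
B^3 mod M = 13^3 mod 257 = 141
Delta = (8 - 2) * 141 mod 257 = 75
New hash = (127 + 75) mod 257 = 202

Answer: 202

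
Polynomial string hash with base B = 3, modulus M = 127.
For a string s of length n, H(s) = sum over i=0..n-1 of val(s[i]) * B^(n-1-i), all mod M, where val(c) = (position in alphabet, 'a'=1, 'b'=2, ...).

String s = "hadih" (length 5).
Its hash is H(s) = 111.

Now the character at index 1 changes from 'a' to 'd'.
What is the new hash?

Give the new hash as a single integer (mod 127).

Answer: 65

Derivation:
val('a') = 1, val('d') = 4
Position k = 1, exponent = n-1-k = 3
B^3 mod M = 3^3 mod 127 = 27
Delta = (4 - 1) * 27 mod 127 = 81
New hash = (111 + 81) mod 127 = 65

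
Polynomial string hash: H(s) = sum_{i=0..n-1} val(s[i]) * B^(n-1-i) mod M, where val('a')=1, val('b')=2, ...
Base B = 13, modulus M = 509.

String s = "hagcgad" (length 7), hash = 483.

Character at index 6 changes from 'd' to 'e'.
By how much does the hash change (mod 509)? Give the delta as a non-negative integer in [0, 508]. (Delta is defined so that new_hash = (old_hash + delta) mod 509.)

Answer: 1

Derivation:
Delta formula: (val(new) - val(old)) * B^(n-1-k) mod M
  val('e') - val('d') = 5 - 4 = 1
  B^(n-1-k) = 13^0 mod 509 = 1
  Delta = 1 * 1 mod 509 = 1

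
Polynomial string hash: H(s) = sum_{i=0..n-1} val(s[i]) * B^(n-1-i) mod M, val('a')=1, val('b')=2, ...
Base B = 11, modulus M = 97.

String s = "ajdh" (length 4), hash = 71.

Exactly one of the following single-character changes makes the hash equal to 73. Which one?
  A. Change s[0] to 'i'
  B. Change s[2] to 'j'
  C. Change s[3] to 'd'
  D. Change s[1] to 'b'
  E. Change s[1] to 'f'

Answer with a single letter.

Option A: s[0]='a'->'i', delta=(9-1)*11^3 mod 97 = 75, hash=71+75 mod 97 = 49
Option B: s[2]='d'->'j', delta=(10-4)*11^1 mod 97 = 66, hash=71+66 mod 97 = 40
Option C: s[3]='h'->'d', delta=(4-8)*11^0 mod 97 = 93, hash=71+93 mod 97 = 67
Option D: s[1]='j'->'b', delta=(2-10)*11^2 mod 97 = 2, hash=71+2 mod 97 = 73 <-- target
Option E: s[1]='j'->'f', delta=(6-10)*11^2 mod 97 = 1, hash=71+1 mod 97 = 72

Answer: D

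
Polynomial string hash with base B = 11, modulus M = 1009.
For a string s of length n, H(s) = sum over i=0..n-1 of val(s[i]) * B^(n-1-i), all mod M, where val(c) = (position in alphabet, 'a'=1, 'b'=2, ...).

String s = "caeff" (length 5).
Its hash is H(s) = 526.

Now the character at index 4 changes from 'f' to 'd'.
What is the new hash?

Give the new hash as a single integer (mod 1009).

Answer: 524

Derivation:
val('f') = 6, val('d') = 4
Position k = 4, exponent = n-1-k = 0
B^0 mod M = 11^0 mod 1009 = 1
Delta = (4 - 6) * 1 mod 1009 = 1007
New hash = (526 + 1007) mod 1009 = 524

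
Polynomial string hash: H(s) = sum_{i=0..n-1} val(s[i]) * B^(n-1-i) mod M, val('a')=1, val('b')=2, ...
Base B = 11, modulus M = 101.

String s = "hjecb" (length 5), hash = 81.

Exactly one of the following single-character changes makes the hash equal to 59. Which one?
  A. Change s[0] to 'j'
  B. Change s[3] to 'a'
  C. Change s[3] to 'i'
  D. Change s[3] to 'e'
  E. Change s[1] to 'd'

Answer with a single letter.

Answer: B

Derivation:
Option A: s[0]='h'->'j', delta=(10-8)*11^4 mod 101 = 93, hash=81+93 mod 101 = 73
Option B: s[3]='c'->'a', delta=(1-3)*11^1 mod 101 = 79, hash=81+79 mod 101 = 59 <-- target
Option C: s[3]='c'->'i', delta=(9-3)*11^1 mod 101 = 66, hash=81+66 mod 101 = 46
Option D: s[3]='c'->'e', delta=(5-3)*11^1 mod 101 = 22, hash=81+22 mod 101 = 2
Option E: s[1]='j'->'d', delta=(4-10)*11^3 mod 101 = 94, hash=81+94 mod 101 = 74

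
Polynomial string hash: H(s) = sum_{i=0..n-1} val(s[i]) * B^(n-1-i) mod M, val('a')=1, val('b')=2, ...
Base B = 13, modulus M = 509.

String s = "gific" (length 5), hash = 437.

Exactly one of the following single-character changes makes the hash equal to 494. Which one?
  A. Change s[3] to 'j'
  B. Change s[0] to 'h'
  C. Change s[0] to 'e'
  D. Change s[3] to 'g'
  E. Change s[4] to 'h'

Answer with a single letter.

Option A: s[3]='i'->'j', delta=(10-9)*13^1 mod 509 = 13, hash=437+13 mod 509 = 450
Option B: s[0]='g'->'h', delta=(8-7)*13^4 mod 509 = 57, hash=437+57 mod 509 = 494 <-- target
Option C: s[0]='g'->'e', delta=(5-7)*13^4 mod 509 = 395, hash=437+395 mod 509 = 323
Option D: s[3]='i'->'g', delta=(7-9)*13^1 mod 509 = 483, hash=437+483 mod 509 = 411
Option E: s[4]='c'->'h', delta=(8-3)*13^0 mod 509 = 5, hash=437+5 mod 509 = 442

Answer: B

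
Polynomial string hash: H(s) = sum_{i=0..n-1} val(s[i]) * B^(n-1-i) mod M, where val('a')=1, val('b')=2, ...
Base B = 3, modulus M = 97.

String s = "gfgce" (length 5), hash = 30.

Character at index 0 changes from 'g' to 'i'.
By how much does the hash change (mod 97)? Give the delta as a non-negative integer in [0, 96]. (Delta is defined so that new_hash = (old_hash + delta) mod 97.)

Delta formula: (val(new) - val(old)) * B^(n-1-k) mod M
  val('i') - val('g') = 9 - 7 = 2
  B^(n-1-k) = 3^4 mod 97 = 81
  Delta = 2 * 81 mod 97 = 65

Answer: 65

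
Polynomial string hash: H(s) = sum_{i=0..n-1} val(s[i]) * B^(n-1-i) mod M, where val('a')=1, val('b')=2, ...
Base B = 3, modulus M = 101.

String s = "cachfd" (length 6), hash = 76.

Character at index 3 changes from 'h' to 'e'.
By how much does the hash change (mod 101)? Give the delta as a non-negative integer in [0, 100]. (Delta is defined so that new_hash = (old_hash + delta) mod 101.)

Answer: 74

Derivation:
Delta formula: (val(new) - val(old)) * B^(n-1-k) mod M
  val('e') - val('h') = 5 - 8 = -3
  B^(n-1-k) = 3^2 mod 101 = 9
  Delta = -3 * 9 mod 101 = 74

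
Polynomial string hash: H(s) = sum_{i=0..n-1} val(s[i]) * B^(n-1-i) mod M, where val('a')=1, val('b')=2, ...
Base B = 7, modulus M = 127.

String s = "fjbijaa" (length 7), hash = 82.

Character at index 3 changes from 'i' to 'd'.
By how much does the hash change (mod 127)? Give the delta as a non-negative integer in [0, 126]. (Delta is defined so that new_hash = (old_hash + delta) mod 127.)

Answer: 63

Derivation:
Delta formula: (val(new) - val(old)) * B^(n-1-k) mod M
  val('d') - val('i') = 4 - 9 = -5
  B^(n-1-k) = 7^3 mod 127 = 89
  Delta = -5 * 89 mod 127 = 63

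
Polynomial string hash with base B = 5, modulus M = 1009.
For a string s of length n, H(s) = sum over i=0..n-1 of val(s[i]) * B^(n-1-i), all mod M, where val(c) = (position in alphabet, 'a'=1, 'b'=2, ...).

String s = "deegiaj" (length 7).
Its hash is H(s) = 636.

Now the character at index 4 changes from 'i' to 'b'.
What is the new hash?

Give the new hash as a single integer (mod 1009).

val('i') = 9, val('b') = 2
Position k = 4, exponent = n-1-k = 2
B^2 mod M = 5^2 mod 1009 = 25
Delta = (2 - 9) * 25 mod 1009 = 834
New hash = (636 + 834) mod 1009 = 461

Answer: 461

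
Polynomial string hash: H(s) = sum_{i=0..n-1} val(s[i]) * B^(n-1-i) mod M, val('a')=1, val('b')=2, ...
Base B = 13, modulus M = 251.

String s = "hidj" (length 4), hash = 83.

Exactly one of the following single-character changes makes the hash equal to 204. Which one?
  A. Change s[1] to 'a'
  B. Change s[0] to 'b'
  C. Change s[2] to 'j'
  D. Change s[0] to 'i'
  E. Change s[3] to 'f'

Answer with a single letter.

Option A: s[1]='i'->'a', delta=(1-9)*13^2 mod 251 = 154, hash=83+154 mod 251 = 237
Option B: s[0]='h'->'b', delta=(2-8)*13^3 mod 251 = 121, hash=83+121 mod 251 = 204 <-- target
Option C: s[2]='d'->'j', delta=(10-4)*13^1 mod 251 = 78, hash=83+78 mod 251 = 161
Option D: s[0]='h'->'i', delta=(9-8)*13^3 mod 251 = 189, hash=83+189 mod 251 = 21
Option E: s[3]='j'->'f', delta=(6-10)*13^0 mod 251 = 247, hash=83+247 mod 251 = 79

Answer: B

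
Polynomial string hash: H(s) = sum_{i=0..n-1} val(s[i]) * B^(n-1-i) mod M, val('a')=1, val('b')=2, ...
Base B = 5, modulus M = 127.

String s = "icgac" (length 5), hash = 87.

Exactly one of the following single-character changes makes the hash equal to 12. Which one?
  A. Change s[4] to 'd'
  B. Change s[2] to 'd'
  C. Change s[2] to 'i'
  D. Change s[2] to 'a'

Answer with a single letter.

Answer: B

Derivation:
Option A: s[4]='c'->'d', delta=(4-3)*5^0 mod 127 = 1, hash=87+1 mod 127 = 88
Option B: s[2]='g'->'d', delta=(4-7)*5^2 mod 127 = 52, hash=87+52 mod 127 = 12 <-- target
Option C: s[2]='g'->'i', delta=(9-7)*5^2 mod 127 = 50, hash=87+50 mod 127 = 10
Option D: s[2]='g'->'a', delta=(1-7)*5^2 mod 127 = 104, hash=87+104 mod 127 = 64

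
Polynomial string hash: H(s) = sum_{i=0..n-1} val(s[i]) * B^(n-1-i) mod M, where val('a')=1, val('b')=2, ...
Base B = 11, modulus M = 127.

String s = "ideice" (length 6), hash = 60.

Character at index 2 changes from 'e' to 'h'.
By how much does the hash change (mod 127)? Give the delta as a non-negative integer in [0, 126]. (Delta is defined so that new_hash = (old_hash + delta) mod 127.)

Delta formula: (val(new) - val(old)) * B^(n-1-k) mod M
  val('h') - val('e') = 8 - 5 = 3
  B^(n-1-k) = 11^3 mod 127 = 61
  Delta = 3 * 61 mod 127 = 56

Answer: 56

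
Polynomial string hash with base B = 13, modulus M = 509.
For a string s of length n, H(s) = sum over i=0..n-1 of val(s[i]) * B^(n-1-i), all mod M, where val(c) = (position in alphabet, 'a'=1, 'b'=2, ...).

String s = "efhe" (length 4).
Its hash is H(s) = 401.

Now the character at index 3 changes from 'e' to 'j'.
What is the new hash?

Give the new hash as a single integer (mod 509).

val('e') = 5, val('j') = 10
Position k = 3, exponent = n-1-k = 0
B^0 mod M = 13^0 mod 509 = 1
Delta = (10 - 5) * 1 mod 509 = 5
New hash = (401 + 5) mod 509 = 406

Answer: 406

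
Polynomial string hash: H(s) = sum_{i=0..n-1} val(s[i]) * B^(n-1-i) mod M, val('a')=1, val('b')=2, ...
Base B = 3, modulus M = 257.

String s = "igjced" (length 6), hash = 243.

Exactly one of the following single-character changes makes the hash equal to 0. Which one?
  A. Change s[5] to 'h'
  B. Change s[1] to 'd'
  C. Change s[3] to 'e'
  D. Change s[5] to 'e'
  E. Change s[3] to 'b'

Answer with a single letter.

Answer: B

Derivation:
Option A: s[5]='d'->'h', delta=(8-4)*3^0 mod 257 = 4, hash=243+4 mod 257 = 247
Option B: s[1]='g'->'d', delta=(4-7)*3^4 mod 257 = 14, hash=243+14 mod 257 = 0 <-- target
Option C: s[3]='c'->'e', delta=(5-3)*3^2 mod 257 = 18, hash=243+18 mod 257 = 4
Option D: s[5]='d'->'e', delta=(5-4)*3^0 mod 257 = 1, hash=243+1 mod 257 = 244
Option E: s[3]='c'->'b', delta=(2-3)*3^2 mod 257 = 248, hash=243+248 mod 257 = 234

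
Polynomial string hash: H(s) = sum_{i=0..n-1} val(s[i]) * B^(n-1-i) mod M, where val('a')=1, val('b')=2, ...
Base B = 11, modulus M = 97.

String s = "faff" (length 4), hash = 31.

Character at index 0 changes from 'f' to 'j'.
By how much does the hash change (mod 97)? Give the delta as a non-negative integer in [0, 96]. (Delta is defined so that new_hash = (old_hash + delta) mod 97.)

Answer: 86

Derivation:
Delta formula: (val(new) - val(old)) * B^(n-1-k) mod M
  val('j') - val('f') = 10 - 6 = 4
  B^(n-1-k) = 11^3 mod 97 = 70
  Delta = 4 * 70 mod 97 = 86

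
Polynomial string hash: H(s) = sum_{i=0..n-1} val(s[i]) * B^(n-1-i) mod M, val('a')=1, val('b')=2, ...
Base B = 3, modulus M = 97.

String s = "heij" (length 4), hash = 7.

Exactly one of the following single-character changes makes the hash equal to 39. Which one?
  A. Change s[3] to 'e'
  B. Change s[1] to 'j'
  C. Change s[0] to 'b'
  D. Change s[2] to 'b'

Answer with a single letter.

Answer: C

Derivation:
Option A: s[3]='j'->'e', delta=(5-10)*3^0 mod 97 = 92, hash=7+92 mod 97 = 2
Option B: s[1]='e'->'j', delta=(10-5)*3^2 mod 97 = 45, hash=7+45 mod 97 = 52
Option C: s[0]='h'->'b', delta=(2-8)*3^3 mod 97 = 32, hash=7+32 mod 97 = 39 <-- target
Option D: s[2]='i'->'b', delta=(2-9)*3^1 mod 97 = 76, hash=7+76 mod 97 = 83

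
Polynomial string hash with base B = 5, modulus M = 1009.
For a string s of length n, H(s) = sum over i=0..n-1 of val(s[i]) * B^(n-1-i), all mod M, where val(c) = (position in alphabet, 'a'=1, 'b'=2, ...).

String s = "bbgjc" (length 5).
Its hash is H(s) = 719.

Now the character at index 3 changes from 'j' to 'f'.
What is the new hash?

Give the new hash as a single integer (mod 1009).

val('j') = 10, val('f') = 6
Position k = 3, exponent = n-1-k = 1
B^1 mod M = 5^1 mod 1009 = 5
Delta = (6 - 10) * 5 mod 1009 = 989
New hash = (719 + 989) mod 1009 = 699

Answer: 699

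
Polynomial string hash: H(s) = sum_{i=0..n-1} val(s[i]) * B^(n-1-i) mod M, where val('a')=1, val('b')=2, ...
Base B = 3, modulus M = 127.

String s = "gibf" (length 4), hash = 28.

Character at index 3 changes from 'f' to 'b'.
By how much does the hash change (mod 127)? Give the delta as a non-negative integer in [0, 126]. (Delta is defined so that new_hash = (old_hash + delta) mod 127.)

Answer: 123

Derivation:
Delta formula: (val(new) - val(old)) * B^(n-1-k) mod M
  val('b') - val('f') = 2 - 6 = -4
  B^(n-1-k) = 3^0 mod 127 = 1
  Delta = -4 * 1 mod 127 = 123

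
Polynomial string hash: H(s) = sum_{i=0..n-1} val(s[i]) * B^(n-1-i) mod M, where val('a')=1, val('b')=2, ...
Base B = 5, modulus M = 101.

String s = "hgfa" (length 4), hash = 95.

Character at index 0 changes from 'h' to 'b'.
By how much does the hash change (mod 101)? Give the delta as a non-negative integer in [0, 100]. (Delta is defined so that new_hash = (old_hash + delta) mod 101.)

Answer: 58

Derivation:
Delta formula: (val(new) - val(old)) * B^(n-1-k) mod M
  val('b') - val('h') = 2 - 8 = -6
  B^(n-1-k) = 5^3 mod 101 = 24
  Delta = -6 * 24 mod 101 = 58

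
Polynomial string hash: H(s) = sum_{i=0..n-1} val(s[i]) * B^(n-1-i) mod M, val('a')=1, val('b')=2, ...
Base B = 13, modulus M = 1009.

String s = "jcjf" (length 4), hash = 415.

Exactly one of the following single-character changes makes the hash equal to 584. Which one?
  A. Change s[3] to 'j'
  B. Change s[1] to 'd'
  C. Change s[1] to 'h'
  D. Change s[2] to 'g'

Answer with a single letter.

Answer: B

Derivation:
Option A: s[3]='f'->'j', delta=(10-6)*13^0 mod 1009 = 4, hash=415+4 mod 1009 = 419
Option B: s[1]='c'->'d', delta=(4-3)*13^2 mod 1009 = 169, hash=415+169 mod 1009 = 584 <-- target
Option C: s[1]='c'->'h', delta=(8-3)*13^2 mod 1009 = 845, hash=415+845 mod 1009 = 251
Option D: s[2]='j'->'g', delta=(7-10)*13^1 mod 1009 = 970, hash=415+970 mod 1009 = 376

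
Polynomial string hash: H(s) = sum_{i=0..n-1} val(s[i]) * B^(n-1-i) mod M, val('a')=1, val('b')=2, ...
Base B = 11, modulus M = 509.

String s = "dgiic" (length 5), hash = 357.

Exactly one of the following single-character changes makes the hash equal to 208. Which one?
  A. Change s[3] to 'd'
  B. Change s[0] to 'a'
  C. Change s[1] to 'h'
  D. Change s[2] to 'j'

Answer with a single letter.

Option A: s[3]='i'->'d', delta=(4-9)*11^1 mod 509 = 454, hash=357+454 mod 509 = 302
Option B: s[0]='d'->'a', delta=(1-4)*11^4 mod 509 = 360, hash=357+360 mod 509 = 208 <-- target
Option C: s[1]='g'->'h', delta=(8-7)*11^3 mod 509 = 313, hash=357+313 mod 509 = 161
Option D: s[2]='i'->'j', delta=(10-9)*11^2 mod 509 = 121, hash=357+121 mod 509 = 478

Answer: B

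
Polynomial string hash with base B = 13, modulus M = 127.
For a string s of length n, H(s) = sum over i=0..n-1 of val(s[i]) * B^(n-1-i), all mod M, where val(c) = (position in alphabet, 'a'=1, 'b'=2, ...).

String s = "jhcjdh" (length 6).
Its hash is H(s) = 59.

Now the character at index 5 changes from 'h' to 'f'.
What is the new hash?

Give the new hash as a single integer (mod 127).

Answer: 57

Derivation:
val('h') = 8, val('f') = 6
Position k = 5, exponent = n-1-k = 0
B^0 mod M = 13^0 mod 127 = 1
Delta = (6 - 8) * 1 mod 127 = 125
New hash = (59 + 125) mod 127 = 57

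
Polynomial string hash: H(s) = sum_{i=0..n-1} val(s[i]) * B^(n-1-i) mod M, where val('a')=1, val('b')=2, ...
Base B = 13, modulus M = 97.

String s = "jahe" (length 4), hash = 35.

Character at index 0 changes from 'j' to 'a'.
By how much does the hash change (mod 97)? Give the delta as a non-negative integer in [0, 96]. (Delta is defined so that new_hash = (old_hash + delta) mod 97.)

Answer: 15

Derivation:
Delta formula: (val(new) - val(old)) * B^(n-1-k) mod M
  val('a') - val('j') = 1 - 10 = -9
  B^(n-1-k) = 13^3 mod 97 = 63
  Delta = -9 * 63 mod 97 = 15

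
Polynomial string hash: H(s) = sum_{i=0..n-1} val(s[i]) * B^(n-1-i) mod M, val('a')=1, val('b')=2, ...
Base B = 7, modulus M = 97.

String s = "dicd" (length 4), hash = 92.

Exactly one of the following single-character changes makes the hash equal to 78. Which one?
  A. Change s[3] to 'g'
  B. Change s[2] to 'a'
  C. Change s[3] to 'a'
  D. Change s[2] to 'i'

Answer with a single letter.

Option A: s[3]='d'->'g', delta=(7-4)*7^0 mod 97 = 3, hash=92+3 mod 97 = 95
Option B: s[2]='c'->'a', delta=(1-3)*7^1 mod 97 = 83, hash=92+83 mod 97 = 78 <-- target
Option C: s[3]='d'->'a', delta=(1-4)*7^0 mod 97 = 94, hash=92+94 mod 97 = 89
Option D: s[2]='c'->'i', delta=(9-3)*7^1 mod 97 = 42, hash=92+42 mod 97 = 37

Answer: B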